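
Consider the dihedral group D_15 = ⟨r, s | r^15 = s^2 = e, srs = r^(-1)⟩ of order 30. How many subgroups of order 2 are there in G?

15

|G| = 30 and 2 | 30, so subgroups of order 2 are possible by Lagrange.
The subgroups of order 2 are: {e, r^10s}; {e, r^11s}; {e, r^12s}; {e, r^13s}; … (15 in all).
So G has 15 subgroups of order 2.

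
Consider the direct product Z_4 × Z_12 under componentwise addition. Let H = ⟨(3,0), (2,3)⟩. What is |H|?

|⟨(3,0)⟩| = 4 and |⟨(2,3)⟩| = 4, so |H| is a multiple of lcm(4, 4) = 4 and divides |G| = 48.
Closing under the operation: H = {(0,0), (0,3), (0,6), (0,9), (1,0), (1,3), (1,6), (1,9), (2,0), (2,3), (2,6), (2,9), (3,0), (3,3), (3,6), (3,9)}, so |H| = 16.

16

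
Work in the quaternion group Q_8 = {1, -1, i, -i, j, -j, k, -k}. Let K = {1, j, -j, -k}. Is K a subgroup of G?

-k ∈ K but its inverse k ∉ K, so K is not a subgroup.

No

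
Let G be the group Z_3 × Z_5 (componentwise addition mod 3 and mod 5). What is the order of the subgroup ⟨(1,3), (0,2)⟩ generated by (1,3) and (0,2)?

|⟨(1,3)⟩| = 15 and |⟨(0,2)⟩| = 5, so |H| is a multiple of lcm(15, 5) = 15 and divides |G| = 15.
Closing {(1,3), (0,2)} under the group operation gives all of G, so |H| = 15.

15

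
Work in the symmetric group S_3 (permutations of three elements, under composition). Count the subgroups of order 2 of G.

3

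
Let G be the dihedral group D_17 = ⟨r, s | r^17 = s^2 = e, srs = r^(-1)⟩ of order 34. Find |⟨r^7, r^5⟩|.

17

|⟨r^7⟩| = 17 and |⟨r^5⟩| = 17, so |H| is a multiple of lcm(17, 17) = 17 and divides |G| = 34.
Closing under the operation: H = {e, r, r^2, r^3, r^4, r^5, r^6, r^7, r^8, r^9, r^10, r^11, r^12, r^13, r^14, r^15, r^16}, so |H| = 17.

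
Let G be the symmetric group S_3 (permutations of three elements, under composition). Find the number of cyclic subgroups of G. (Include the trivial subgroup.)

Each element a generates a cyclic subgroup ⟨a⟩; distinct elements may generate the same one (a cyclic group of order d has φ(d) generators).
Cyclic subgroups by order — order 1: 1; order 2: 3; order 3: 1.
Total: 5.

5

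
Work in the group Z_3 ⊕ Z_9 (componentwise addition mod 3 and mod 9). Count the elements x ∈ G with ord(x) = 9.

18

An element (a,b) has order lcm(ord(a), ord(b)); count pairs with lcm equal to 9.
Enumerating gives 18 such elements.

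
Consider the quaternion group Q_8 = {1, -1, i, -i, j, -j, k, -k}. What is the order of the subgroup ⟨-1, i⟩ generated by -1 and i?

|⟨-1⟩| = 2 and |⟨i⟩| = 4, so |H| is a multiple of lcm(2, 4) = 4 and divides |G| = 8.
Closing under the operation: H = {1, -1, i, -i}, so |H| = 4.

4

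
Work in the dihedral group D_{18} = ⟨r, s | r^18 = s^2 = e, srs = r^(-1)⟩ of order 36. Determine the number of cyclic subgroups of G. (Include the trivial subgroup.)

Each element a generates a cyclic subgroup ⟨a⟩; distinct elements may generate the same one (a cyclic group of order d has φ(d) generators).
Cyclic subgroups by order — order 1: 1; order 2: 19; order 3: 1; order 6: 1; order 9: 1; order 18: 1.
Total: 24.

24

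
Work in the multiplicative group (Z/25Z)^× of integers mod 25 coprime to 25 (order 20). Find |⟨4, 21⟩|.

10

|⟨4⟩| = 10 and |⟨21⟩| = 5, so |H| is a multiple of lcm(10, 5) = 10 and divides |G| = 20.
Closing under the operation: H = {1, 4, 6, 9, 11, 14, 16, 19, 21, 24}, so |H| = 10.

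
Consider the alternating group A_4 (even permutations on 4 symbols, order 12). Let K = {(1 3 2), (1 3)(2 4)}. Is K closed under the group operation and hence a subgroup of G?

No

The identity e ∉ K, so K is not a subgroup.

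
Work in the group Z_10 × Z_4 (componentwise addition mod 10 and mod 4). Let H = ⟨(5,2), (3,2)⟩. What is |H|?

10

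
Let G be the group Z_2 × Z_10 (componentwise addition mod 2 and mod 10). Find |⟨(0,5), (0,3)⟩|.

|⟨(0,5)⟩| = 2 and |⟨(0,3)⟩| = 10, so |H| is a multiple of lcm(2, 10) = 10 and divides |G| = 20.
Closing under the operation: H = {(0,0), (0,1), (0,2), (0,3), (0,4), (0,5), (0,6), (0,7), (0,8), (0,9)}, so |H| = 10.

10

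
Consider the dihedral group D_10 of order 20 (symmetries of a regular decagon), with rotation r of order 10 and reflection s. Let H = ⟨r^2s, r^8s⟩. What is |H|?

10

|⟨r^2s⟩| = 2 and |⟨r^8s⟩| = 2, so |H| is a multiple of lcm(2, 2) = 2 and divides |G| = 20.
Closing under the operation: H = {e, r^2, r^4, r^6, r^8, s, r^2s, r^4s, r^6s, r^8s}, so |H| = 10.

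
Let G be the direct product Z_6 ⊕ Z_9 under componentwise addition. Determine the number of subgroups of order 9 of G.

|G| = 54 and 9 | 54, so subgroups of order 9 are possible by Lagrange.
The subgroups of order 9 are: {(0,0), (0,1), (0,2), (0,3), (0,4), (0,5), (0,6), (0,7), (0,8)}; {(0,0), (0,3), (0,6), (2,0), (2,3), (2,6), (4,0), (4,3), (4,6)}; {(0,0), (0,3), (0,6), (2,1), (2,4), (2,7), (4,2), (4,5), (4,8)}; {(0,0), (0,3), (0,6), (2,2), (2,5), (2,8), (4,1), (4,4), (4,7)}.
So G has 4 subgroups of order 9.

4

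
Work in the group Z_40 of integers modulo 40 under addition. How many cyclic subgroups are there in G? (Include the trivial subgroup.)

8

Each element a generates a cyclic subgroup ⟨a⟩; distinct elements may generate the same one (a cyclic group of order d has φ(d) generators).
Cyclic subgroups by order — order 1: 1; order 2: 1; order 4: 1; order 5: 1; order 8: 1; order 10: 1; order 20: 1; order 40: 1.
Total: 8.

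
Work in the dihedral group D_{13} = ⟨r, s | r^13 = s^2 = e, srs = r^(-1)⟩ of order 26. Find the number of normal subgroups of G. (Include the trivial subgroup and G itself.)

3

G has 16 subgroups. Checking conjugation-invariance by order — order 1: 1/1 normal; order 2: 0/13 normal; order 13: 1/1 normal; order 26: 1/1 normal.
Total normal subgroups: 3.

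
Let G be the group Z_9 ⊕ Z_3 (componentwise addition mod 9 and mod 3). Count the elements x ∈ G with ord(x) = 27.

An element (a,b) has order lcm(ord(a), ord(b)); count pairs with lcm equal to 27.
Enumerating gives 0 such elements.

0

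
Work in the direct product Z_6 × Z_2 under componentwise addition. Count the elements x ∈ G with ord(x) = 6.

An element (a,b) has order lcm(ord(a), ord(b)); count pairs with lcm equal to 6.
Enumerating gives 6 such elements.

6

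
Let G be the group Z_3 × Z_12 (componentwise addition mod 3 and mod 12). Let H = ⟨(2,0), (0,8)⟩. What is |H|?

|⟨(2,0)⟩| = 3 and |⟨(0,8)⟩| = 3, so |H| is a multiple of lcm(3, 3) = 3 and divides |G| = 36.
Closing under the operation: H = {(0,0), (0,4), (0,8), (1,0), (1,4), (1,8), (2,0), (2,4), (2,8)}, so |H| = 9.

9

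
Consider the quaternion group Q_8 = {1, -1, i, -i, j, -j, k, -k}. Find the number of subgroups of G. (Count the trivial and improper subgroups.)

|G| = 8, so by Lagrange every subgroup order divides 8. Divisors: 1, 2, 4, 8.
Subgroups by order — order 1: 1; order 2: 1; order 4: 3; order 8: 1.
Total: 1 + 1 + 3 + 1 = 6.

6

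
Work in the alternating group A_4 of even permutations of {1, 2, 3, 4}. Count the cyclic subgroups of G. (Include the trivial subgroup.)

8

Group the elements of G by the cyclic subgroup they generate; each cyclic subgroup of order d accounts for φ(d) elements.
Cyclic subgroups by order — order 1: 1; order 2: 3; order 3: 4.
Total: 8.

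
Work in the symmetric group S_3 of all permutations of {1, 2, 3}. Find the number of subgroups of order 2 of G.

3

|G| = 6 and 2 | 6, so subgroups of order 2 are possible by Lagrange.
The subgroups of order 2 are: {e, (1 2)}; {e, (1 3)}; {e, (2 3)}.
So G has 3 subgroups of order 2.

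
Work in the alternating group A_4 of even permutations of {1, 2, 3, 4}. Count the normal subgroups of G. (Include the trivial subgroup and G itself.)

3

G has 10 subgroups. Checking conjugation-invariance by order — order 1: 1/1 normal; order 2: 0/3 normal; order 3: 0/4 normal; order 4: 1/1 normal; order 12: 1/1 normal.
Total normal subgroups: 3.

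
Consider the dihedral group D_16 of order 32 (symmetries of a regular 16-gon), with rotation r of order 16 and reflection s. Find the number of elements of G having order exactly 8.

4

The elements of order 8 are: r^2, r^6, r^10, r^14.
That's 4.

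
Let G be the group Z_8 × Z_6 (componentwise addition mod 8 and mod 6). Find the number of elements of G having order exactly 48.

An element (a,b) has order lcm(ord(a), ord(b)); count pairs with lcm equal to 48.
Enumerating gives 0 such elements.

0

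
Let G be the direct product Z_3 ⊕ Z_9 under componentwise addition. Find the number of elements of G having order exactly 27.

0

An element (a,b) has order lcm(ord(a), ord(b)); count pairs with lcm equal to 27.
Enumerating gives 0 such elements.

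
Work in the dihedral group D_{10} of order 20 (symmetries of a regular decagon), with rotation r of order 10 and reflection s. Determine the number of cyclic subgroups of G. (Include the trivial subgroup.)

14

Group the elements of G by the cyclic subgroup they generate; each cyclic subgroup of order d accounts for φ(d) elements.
Cyclic subgroups by order — order 1: 1; order 2: 11; order 5: 1; order 10: 1.
Total: 14.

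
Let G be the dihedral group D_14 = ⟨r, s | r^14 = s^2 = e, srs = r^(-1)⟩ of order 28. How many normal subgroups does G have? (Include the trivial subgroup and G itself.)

7

G has 28 subgroups. Checking conjugation-invariance by order — order 1: 1/1 normal; order 2: 1/15 normal; order 4: 0/7 normal; order 7: 1/1 normal; order 14: 3/3 normal; order 28: 1/1 normal.
Total normal subgroups: 7.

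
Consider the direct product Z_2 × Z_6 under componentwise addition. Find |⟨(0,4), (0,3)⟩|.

6

|⟨(0,4)⟩| = 3 and |⟨(0,3)⟩| = 2, so |H| is a multiple of lcm(3, 2) = 6 and divides |G| = 12.
Closing under the operation: H = {(0,0), (0,1), (0,2), (0,3), (0,4), (0,5)}, so |H| = 6.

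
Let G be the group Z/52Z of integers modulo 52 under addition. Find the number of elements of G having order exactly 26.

In a cyclic group of order 52, the number of elements of order d (for d | 52) is φ(d).
φ(26) = 12.

12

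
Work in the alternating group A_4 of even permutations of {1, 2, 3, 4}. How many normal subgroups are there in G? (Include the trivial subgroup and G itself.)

G has 10 subgroups. Checking conjugation-invariance by order — order 1: 1/1 normal; order 2: 0/3 normal; order 3: 0/4 normal; order 4: 1/1 normal; order 12: 1/1 normal.
Total normal subgroups: 3.

3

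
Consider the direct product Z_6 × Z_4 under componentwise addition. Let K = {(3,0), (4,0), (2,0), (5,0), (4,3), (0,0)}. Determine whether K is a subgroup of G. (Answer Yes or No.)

(4,3) ∈ K but its inverse (2,1) ∉ K, so K is not a subgroup.

No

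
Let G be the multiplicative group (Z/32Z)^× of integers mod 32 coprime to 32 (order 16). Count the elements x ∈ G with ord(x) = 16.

0

No element of G has order 16 (even though 16 | 16).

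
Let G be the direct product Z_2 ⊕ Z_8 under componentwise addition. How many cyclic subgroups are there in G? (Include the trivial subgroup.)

8

Group the elements of G by the cyclic subgroup they generate; each cyclic subgroup of order d accounts for φ(d) elements.
Cyclic subgroups by order — order 1: 1; order 2: 3; order 4: 2; order 8: 2.
Total: 8.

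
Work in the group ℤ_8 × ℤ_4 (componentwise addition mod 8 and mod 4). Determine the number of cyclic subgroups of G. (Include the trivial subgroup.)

Group the elements of G by the cyclic subgroup they generate; each cyclic subgroup of order d accounts for φ(d) elements.
Cyclic subgroups by order — order 1: 1; order 2: 3; order 4: 6; order 8: 4.
Total: 14.

14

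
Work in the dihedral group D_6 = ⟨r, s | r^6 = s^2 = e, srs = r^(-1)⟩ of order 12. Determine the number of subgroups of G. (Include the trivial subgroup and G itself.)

16

|G| = 12, so by Lagrange every subgroup order divides 12. Divisors: 1, 2, 3, 4, 6, 12.
Subgroups by order — order 1: 1; order 2: 7; order 3: 1; order 4: 3; order 6: 3; order 12: 1.
Total: 1 + 7 + 1 + 3 + 3 + 1 = 16.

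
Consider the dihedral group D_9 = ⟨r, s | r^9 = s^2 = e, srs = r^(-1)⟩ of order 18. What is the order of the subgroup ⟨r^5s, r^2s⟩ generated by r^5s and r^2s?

|⟨r^5s⟩| = 2 and |⟨r^2s⟩| = 2, so |H| is a multiple of lcm(2, 2) = 2 and divides |G| = 18.
Closing under the operation: H = {e, r^3, r^6, r^2s, r^5s, r^8s}, so |H| = 6.

6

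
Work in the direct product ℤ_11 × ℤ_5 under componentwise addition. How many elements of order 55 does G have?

40

An element (a,b) has order lcm(ord(a), ord(b)); count pairs with lcm equal to 55.
Enumerating gives 40 such elements.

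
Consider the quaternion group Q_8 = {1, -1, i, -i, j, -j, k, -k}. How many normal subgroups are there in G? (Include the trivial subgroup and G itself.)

6

G has 6 subgroups. Checking conjugation-invariance by order — order 1: 1/1 normal; order 2: 1/1 normal; order 4: 3/3 normal; order 8: 1/1 normal.
Total normal subgroups: 6.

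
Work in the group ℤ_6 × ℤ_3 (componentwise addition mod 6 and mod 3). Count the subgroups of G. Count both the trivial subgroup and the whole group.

12

|G| = 18, so by Lagrange every subgroup order divides 18. Divisors: 1, 2, 3, 6, 9, 18.
Subgroups by order — order 1: 1; order 2: 1; order 3: 4; order 6: 4; order 9: 1; order 18: 1.
Total: 1 + 1 + 4 + 4 + 1 + 1 = 12.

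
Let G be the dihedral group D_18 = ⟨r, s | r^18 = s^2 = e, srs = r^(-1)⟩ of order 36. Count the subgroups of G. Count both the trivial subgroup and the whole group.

45

|G| = 36, so by Lagrange every subgroup order divides 36. Divisors: 1, 2, 3, 4, 6, 9, 12, 18, 36.
Subgroups by order — order 1: 1; order 2: 19; order 3: 1; order 4: 9; order 6: 7; order 9: 1; order 12: 3; order 18: 3; order 36: 1.
Total: 1 + 19 + 1 + 9 + 7 + 1 + 3 + 3 + 1 = 45.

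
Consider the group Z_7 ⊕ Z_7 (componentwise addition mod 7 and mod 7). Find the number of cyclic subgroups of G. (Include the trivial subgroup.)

9

Each element a generates a cyclic subgroup ⟨a⟩; distinct elements may generate the same one (a cyclic group of order d has φ(d) generators).
Cyclic subgroups by order — order 1: 1; order 7: 8.
Total: 9.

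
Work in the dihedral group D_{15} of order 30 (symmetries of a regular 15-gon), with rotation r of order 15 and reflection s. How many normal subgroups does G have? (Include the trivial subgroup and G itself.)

5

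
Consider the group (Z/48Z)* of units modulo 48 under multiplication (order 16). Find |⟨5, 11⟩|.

8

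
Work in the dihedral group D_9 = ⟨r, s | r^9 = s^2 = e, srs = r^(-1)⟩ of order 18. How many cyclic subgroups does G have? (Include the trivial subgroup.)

12

Group the elements of G by the cyclic subgroup they generate; each cyclic subgroup of order d accounts for φ(d) elements.
Cyclic subgroups by order — order 1: 1; order 2: 9; order 3: 1; order 9: 1.
Total: 12.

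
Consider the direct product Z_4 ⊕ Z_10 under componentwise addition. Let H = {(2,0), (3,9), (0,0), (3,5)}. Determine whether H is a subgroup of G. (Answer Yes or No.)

(3,9) ∈ H but its inverse (1,1) ∉ H, so H is not a subgroup.

No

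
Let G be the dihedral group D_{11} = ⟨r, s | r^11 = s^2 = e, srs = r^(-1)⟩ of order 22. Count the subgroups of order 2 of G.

11

|G| = 22 and 2 | 22, so subgroups of order 2 are possible by Lagrange.
The subgroups of order 2 are: {e, r^10s}; {e, r^2s}; {e, r^3s}; {e, r^4s}; … (11 in all).
So G has 11 subgroups of order 2.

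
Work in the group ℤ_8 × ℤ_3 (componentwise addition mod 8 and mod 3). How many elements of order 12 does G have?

An element (a,b) has order lcm(ord(a), ord(b)); count pairs with lcm equal to 12.
Enumerating gives 4 such elements.

4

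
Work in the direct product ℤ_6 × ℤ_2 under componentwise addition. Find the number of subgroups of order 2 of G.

3

|G| = 12 and 2 | 12, so subgroups of order 2 are possible by Lagrange.
The subgroups of order 2 are: {(0,0), (0,1)}; {(0,0), (3,0)}; {(0,0), (3,1)}.
So G has 3 subgroups of order 2.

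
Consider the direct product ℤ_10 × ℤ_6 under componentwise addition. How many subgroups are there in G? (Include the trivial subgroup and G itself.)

20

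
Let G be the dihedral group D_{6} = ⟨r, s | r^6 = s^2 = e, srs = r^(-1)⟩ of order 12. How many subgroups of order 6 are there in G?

|G| = 12 and 6 | 12, so subgroups of order 6 are possible by Lagrange.
The subgroups of order 6 are: {e, r, r^2, r^3, r^4, r^5}; {e, r^2, r^4, s, r^2s, r^4s}; {e, r^2, r^4, rs, r^3s, r^5s}.
So G has 3 subgroups of order 6.

3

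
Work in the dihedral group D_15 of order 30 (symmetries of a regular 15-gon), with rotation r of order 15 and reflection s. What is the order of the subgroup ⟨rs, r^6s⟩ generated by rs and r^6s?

6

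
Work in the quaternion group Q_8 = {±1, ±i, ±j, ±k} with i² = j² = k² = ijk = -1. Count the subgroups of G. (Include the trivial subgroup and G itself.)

|G| = 8, so by Lagrange every subgroup order divides 8. Divisors: 1, 2, 4, 8.
Subgroups by order — order 1: 1; order 2: 1; order 4: 3; order 8: 1.
Total: 1 + 1 + 3 + 1 = 6.

6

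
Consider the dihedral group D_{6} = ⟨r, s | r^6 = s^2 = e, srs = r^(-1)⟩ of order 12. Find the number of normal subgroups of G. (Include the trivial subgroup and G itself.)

G has 16 subgroups. Checking conjugation-invariance by order — order 1: 1/1 normal; order 2: 1/7 normal; order 3: 1/1 normal; order 4: 0/3 normal; order 6: 3/3 normal; order 12: 1/1 normal.
Total normal subgroups: 7.

7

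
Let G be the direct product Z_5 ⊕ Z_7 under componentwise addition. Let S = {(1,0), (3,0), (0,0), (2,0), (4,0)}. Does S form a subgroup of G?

|S| = 5 divides |G| = 35, consistent with Lagrange.
S contains the identity, every element's inverse is in S, and S is closed under +: it is a subgroup.
In fact S = ⟨(4,0)⟩.

Yes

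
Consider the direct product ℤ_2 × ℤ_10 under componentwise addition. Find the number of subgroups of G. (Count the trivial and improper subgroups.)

|G| = 20, so by Lagrange every subgroup order divides 20. Divisors: 1, 2, 4, 5, 10, 20.
Subgroups by order — order 1: 1; order 2: 3; order 4: 1; order 5: 1; order 10: 3; order 20: 1.
Total: 1 + 3 + 1 + 1 + 3 + 1 = 10.

10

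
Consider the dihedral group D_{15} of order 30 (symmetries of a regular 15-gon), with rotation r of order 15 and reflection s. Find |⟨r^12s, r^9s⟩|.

|⟨r^12s⟩| = 2 and |⟨r^9s⟩| = 2, so |H| is a multiple of lcm(2, 2) = 2 and divides |G| = 30.
Closing under the operation: H = {e, r^3, r^6, r^9, r^12, s, r^3s, r^6s, r^9s, r^12s}, so |H| = 10.

10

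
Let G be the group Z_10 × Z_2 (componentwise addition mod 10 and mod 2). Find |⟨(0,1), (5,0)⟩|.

|⟨(0,1)⟩| = 2 and |⟨(5,0)⟩| = 2, so |H| is a multiple of lcm(2, 2) = 2 and divides |G| = 20.
Closing under the operation: H = {(0,0), (0,1), (5,0), (5,1)}, so |H| = 4.

4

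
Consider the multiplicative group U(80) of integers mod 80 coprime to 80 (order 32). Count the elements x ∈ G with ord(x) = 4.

Enumerating element orders in G gives 24 elements of order 4.

24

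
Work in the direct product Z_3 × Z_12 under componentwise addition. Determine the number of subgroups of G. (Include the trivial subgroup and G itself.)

18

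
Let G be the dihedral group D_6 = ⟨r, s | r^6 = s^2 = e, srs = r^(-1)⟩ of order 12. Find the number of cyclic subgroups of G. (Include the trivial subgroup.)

10

Each element a generates a cyclic subgroup ⟨a⟩; distinct elements may generate the same one (a cyclic group of order d has φ(d) generators).
Cyclic subgroups by order — order 1: 1; order 2: 7; order 3: 1; order 6: 1.
Total: 10.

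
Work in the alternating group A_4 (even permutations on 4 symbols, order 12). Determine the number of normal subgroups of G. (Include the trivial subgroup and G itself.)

G has 10 subgroups. Checking conjugation-invariance by order — order 1: 1/1 normal; order 2: 0/3 normal; order 3: 0/4 normal; order 4: 1/1 normal; order 12: 1/1 normal.
Total normal subgroups: 3.

3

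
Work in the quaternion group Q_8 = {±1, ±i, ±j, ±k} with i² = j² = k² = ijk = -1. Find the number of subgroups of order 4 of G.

|G| = 8 and 4 | 8, so subgroups of order 4 are possible by Lagrange.
The subgroups of order 4 are: {1, -1, i, -i}; {1, -1, j, -j}; {1, -1, k, -k}.
So G has 3 subgroups of order 4.

3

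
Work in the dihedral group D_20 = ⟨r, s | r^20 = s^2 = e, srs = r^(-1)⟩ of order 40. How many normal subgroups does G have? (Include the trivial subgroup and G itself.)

9

G has 48 subgroups. Checking conjugation-invariance by order — order 1: 1/1 normal; order 2: 1/21 normal; order 4: 1/11 normal; order 5: 1/1 normal; order 8: 0/5 normal; order 10: 1/5 normal; order 20: 3/3 normal; order 40: 1/1 normal.
Total normal subgroups: 9.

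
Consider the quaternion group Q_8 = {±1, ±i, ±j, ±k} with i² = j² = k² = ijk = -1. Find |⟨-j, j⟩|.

4

|⟨-j⟩| = 4 and |⟨j⟩| = 4, so |H| is a multiple of lcm(4, 4) = 4 and divides |G| = 8.
Closing under the operation: H = {1, -1, j, -j}, so |H| = 4.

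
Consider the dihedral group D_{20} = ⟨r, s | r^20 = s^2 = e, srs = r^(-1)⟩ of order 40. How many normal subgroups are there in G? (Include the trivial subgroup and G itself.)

G has 48 subgroups. Checking conjugation-invariance by order — order 1: 1/1 normal; order 2: 1/21 normal; order 4: 1/11 normal; order 5: 1/1 normal; order 8: 0/5 normal; order 10: 1/5 normal; order 20: 3/3 normal; order 40: 1/1 normal.
Total normal subgroups: 9.

9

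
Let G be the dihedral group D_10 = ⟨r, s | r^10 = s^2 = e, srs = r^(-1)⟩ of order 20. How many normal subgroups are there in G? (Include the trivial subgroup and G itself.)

G has 22 subgroups. Checking conjugation-invariance by order — order 1: 1/1 normal; order 2: 1/11 normal; order 4: 0/5 normal; order 5: 1/1 normal; order 10: 3/3 normal; order 20: 1/1 normal.
Total normal subgroups: 7.

7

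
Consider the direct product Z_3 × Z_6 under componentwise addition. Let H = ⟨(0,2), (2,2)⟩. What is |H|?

9

|⟨(0,2)⟩| = 3 and |⟨(2,2)⟩| = 3, so |H| is a multiple of lcm(3, 3) = 3 and divides |G| = 18.
Closing under the operation: H = {(0,0), (0,2), (0,4), (1,0), (1,2), (1,4), (2,0), (2,2), (2,4)}, so |H| = 9.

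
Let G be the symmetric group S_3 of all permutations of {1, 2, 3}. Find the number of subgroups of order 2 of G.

3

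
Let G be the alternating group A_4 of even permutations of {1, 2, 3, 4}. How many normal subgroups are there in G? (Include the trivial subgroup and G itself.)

3

G has 10 subgroups. Checking conjugation-invariance by order — order 1: 1/1 normal; order 2: 0/3 normal; order 3: 0/4 normal; order 4: 1/1 normal; order 12: 1/1 normal.
Total normal subgroups: 3.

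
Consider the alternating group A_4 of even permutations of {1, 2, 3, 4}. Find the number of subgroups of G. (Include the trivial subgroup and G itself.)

10

|G| = 12, so by Lagrange every subgroup order divides 12. Divisors: 1, 2, 3, 4, 6, 12.
Subgroups by order — order 1: 1; order 2: 3; order 3: 4; order 4: 1; order 6: 0; order 12: 1.
Total: 1 + 3 + 4 + 1 + 0 + 1 = 10.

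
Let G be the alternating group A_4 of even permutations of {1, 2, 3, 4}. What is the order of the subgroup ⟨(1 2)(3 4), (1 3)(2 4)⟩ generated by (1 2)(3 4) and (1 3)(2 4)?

4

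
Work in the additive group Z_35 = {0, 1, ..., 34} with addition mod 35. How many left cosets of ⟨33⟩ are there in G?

1

|⟨33⟩| = 35 and |G| = 35.
By Lagrange, [G : H] = |G|/|H| = 35/35 = 1.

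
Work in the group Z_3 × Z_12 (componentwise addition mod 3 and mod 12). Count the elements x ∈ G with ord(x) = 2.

An element (a,b) has order lcm(ord(a), ord(b)); count pairs with lcm equal to 2.
Enumerating gives 1 such elements.

1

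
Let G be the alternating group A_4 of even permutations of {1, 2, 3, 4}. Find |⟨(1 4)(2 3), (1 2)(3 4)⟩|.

4

|⟨(1 4)(2 3)⟩| = 2 and |⟨(1 2)(3 4)⟩| = 2, so |H| is a multiple of lcm(2, 2) = 2 and divides |G| = 12.
Closing under the operation: H = {e, (1 2)(3 4), (1 3)(2 4), (1 4)(2 3)}, so |H| = 4.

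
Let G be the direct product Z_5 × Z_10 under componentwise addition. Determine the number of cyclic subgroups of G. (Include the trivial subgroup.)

Each element a generates a cyclic subgroup ⟨a⟩; distinct elements may generate the same one (a cyclic group of order d has φ(d) generators).
Cyclic subgroups by order — order 1: 1; order 2: 1; order 5: 6; order 10: 6.
Total: 14.

14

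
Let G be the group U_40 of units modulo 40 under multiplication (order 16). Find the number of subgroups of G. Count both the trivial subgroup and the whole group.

27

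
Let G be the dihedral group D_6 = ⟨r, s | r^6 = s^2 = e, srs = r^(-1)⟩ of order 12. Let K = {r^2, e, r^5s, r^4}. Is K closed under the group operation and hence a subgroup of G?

No

Closure fails: r^4 · r^5s = r^3s ∉ K. So K is not a subgroup.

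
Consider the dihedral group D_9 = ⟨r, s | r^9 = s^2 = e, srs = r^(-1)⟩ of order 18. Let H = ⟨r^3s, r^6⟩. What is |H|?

6

|⟨r^3s⟩| = 2 and |⟨r^6⟩| = 3, so |H| is a multiple of lcm(2, 3) = 6 and divides |G| = 18.
Closing under the operation: H = {e, r^3, r^6, s, r^3s, r^6s}, so |H| = 6.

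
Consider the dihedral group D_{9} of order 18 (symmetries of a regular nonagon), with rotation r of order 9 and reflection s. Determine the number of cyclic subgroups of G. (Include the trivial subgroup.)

A cyclic subgroup of order d is generated by each of its φ(d) elements of order d, so the cyclic subgroups of order d number (#elements of order d)/φ(d).
Cyclic subgroups by order — order 1: 1; order 2: 9; order 3: 1; order 9: 1.
Total: 12.

12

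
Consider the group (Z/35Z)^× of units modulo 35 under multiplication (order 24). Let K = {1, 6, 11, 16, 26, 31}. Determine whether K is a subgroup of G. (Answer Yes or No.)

|K| = 6 divides |G| = 24, consistent with Lagrange.
K contains the identity, every element's inverse is in K, and K is closed under ·: it is a subgroup.
In fact K = ⟨26⟩.

Yes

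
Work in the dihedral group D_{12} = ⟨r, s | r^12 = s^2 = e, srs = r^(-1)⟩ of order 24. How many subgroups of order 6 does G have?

5

|G| = 24 and 6 | 24, so subgroups of order 6 are possible by Lagrange.
The subgroups of order 6 are: {e, r^2, r^4, r^6, r^8, r^10}; {e, r^4, r^8, r^2s, r^6s, r^10s}; {e, r^4, r^8, r^3s, r^7s, r^11s}; {e, r^4, r^8, s, r^4s, r^8s}; … (5 in all).
So G has 5 subgroups of order 6.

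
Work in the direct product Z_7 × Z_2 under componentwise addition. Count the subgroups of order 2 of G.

|G| = 14 and 2 | 14, so subgroups of order 2 are possible by Lagrange.
The subgroups of order 2 are: {(0,0), (0,1)}.
So G has 1 subgroup of order 2.

1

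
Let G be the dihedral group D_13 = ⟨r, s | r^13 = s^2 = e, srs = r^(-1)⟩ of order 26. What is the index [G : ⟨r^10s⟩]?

|⟨r^10s⟩| = 2 and |G| = 26.
By Lagrange, [G : H] = |G|/|H| = 26/2 = 13.

13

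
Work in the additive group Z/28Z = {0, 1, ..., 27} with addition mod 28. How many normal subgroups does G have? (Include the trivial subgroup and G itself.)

6

G is abelian, so every subgroup is normal.
G has 6 subgroups in total, hence 6 normal subgroups.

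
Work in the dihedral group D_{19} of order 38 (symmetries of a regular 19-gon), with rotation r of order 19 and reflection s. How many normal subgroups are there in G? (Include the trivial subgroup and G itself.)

3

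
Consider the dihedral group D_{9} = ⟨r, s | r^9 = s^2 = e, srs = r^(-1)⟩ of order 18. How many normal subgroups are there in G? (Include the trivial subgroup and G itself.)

G has 16 subgroups. Checking conjugation-invariance by order — order 1: 1/1 normal; order 2: 0/9 normal; order 3: 1/1 normal; order 6: 0/3 normal; order 9: 1/1 normal; order 18: 1/1 normal.
Total normal subgroups: 4.

4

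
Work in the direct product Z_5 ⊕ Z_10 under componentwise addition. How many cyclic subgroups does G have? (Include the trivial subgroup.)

Group the elements of G by the cyclic subgroup they generate; each cyclic subgroup of order d accounts for φ(d) elements.
Cyclic subgroups by order — order 1: 1; order 2: 1; order 5: 6; order 10: 6.
Total: 14.

14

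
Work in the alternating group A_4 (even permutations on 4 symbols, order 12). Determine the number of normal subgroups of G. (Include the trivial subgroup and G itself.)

G has 10 subgroups. Checking conjugation-invariance by order — order 1: 1/1 normal; order 2: 0/3 normal; order 3: 0/4 normal; order 4: 1/1 normal; order 12: 1/1 normal.
Total normal subgroups: 3.

3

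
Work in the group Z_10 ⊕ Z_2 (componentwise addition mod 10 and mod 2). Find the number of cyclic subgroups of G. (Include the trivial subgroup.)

8

A cyclic subgroup of order d is generated by each of its φ(d) elements of order d, so the cyclic subgroups of order d number (#elements of order d)/φ(d).
Cyclic subgroups by order — order 1: 1; order 2: 3; order 5: 1; order 10: 3.
Total: 8.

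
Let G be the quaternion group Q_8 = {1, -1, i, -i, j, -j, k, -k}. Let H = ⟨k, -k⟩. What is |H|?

4

|⟨k⟩| = 4 and |⟨-k⟩| = 4, so |H| is a multiple of lcm(4, 4) = 4 and divides |G| = 8.
Closing under the operation: H = {1, -1, k, -k}, so |H| = 4.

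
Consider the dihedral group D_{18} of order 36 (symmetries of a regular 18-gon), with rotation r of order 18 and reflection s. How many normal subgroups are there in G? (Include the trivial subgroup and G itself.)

G has 45 subgroups. Checking conjugation-invariance by order — order 1: 1/1 normal; order 2: 1/19 normal; order 3: 1/1 normal; order 4: 0/9 normal; order 6: 1/7 normal; order 9: 1/1 normal; order 12: 0/3 normal; order 18: 3/3 normal; order 36: 1/1 normal.
Total normal subgroups: 9.

9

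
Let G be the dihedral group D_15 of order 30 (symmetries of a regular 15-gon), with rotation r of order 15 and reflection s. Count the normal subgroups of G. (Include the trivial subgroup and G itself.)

5

G has 28 subgroups. Checking conjugation-invariance by order — order 1: 1/1 normal; order 2: 0/15 normal; order 3: 1/1 normal; order 5: 1/1 normal; order 6: 0/5 normal; order 10: 0/3 normal; order 15: 1/1 normal; order 30: 1/1 normal.
Total normal subgroups: 5.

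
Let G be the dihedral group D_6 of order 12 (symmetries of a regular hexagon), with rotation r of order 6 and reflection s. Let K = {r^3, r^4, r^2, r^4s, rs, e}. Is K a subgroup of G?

No

Closure fails: r^4 · r^4s = r^2s ∉ K. So K is not a subgroup.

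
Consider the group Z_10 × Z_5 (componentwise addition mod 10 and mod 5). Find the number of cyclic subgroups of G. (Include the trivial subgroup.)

14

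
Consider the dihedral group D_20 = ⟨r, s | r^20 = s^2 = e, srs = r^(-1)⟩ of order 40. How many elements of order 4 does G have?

2

The elements of order 4 are: r^5, r^15.
That's 2.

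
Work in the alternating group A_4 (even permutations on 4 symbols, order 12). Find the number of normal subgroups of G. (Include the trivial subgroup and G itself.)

G has 10 subgroups. Checking conjugation-invariance by order — order 1: 1/1 normal; order 2: 0/3 normal; order 3: 0/4 normal; order 4: 1/1 normal; order 12: 1/1 normal.
Total normal subgroups: 3.

3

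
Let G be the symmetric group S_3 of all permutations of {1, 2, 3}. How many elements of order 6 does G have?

No element of G has order 6 (even though 6 | 6).

0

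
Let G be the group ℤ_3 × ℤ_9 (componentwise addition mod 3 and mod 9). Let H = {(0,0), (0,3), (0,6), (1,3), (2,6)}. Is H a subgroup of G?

|H| = 5 does not divide |G| = 27, so by Lagrange H is not a subgroup.

No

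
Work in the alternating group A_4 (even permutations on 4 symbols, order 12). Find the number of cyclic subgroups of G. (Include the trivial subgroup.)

A cyclic subgroup of order d is generated by each of its φ(d) elements of order d, so the cyclic subgroups of order d number (#elements of order d)/φ(d).
Cyclic subgroups by order — order 1: 1; order 2: 3; order 3: 4.
Total: 8.

8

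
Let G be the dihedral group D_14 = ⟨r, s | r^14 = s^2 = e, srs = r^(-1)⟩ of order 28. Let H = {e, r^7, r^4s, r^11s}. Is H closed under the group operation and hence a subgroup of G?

|H| = 4 divides |G| = 28, consistent with Lagrange.
H contains the identity, every element's inverse is in H, and H is closed under ·: it is a subgroup.

Yes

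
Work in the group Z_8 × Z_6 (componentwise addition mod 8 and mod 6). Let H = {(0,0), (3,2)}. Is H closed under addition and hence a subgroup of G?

No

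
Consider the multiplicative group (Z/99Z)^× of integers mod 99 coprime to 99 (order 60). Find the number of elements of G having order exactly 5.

4

The elements of order 5 are: 37, 64, 82, 91.
That's 4.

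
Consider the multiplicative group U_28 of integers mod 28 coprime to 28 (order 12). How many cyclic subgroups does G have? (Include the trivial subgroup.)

Group the elements of G by the cyclic subgroup they generate; each cyclic subgroup of order d accounts for φ(d) elements.
Cyclic subgroups by order — order 1: 1; order 2: 3; order 3: 1; order 6: 3.
Total: 8.

8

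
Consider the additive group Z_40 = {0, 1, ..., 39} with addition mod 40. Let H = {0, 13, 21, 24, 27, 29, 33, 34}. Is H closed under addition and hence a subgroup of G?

33 ∈ H but its inverse 7 ∉ H, so H is not a subgroup.

No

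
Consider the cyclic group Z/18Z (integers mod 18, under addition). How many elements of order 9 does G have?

In a cyclic group of order 18, the number of elements of order d (for d | 18) is φ(d).
φ(9) = 6.

6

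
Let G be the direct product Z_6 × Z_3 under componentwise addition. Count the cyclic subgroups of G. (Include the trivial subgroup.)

10

Group the elements of G by the cyclic subgroup they generate; each cyclic subgroup of order d accounts for φ(d) elements.
Cyclic subgroups by order — order 1: 1; order 2: 1; order 3: 4; order 6: 4.
Total: 10.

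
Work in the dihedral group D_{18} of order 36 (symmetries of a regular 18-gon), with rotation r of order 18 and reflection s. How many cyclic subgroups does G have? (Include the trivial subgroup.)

24

A cyclic subgroup of order d is generated by each of its φ(d) elements of order d, so the cyclic subgroups of order d number (#elements of order d)/φ(d).
Cyclic subgroups by order — order 1: 1; order 2: 19; order 3: 1; order 6: 1; order 9: 1; order 18: 1.
Total: 24.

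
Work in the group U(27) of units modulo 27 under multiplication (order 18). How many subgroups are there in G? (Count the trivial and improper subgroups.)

6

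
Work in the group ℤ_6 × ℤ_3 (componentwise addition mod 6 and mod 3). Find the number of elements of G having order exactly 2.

1

An element (a,b) has order lcm(ord(a), ord(b)); count pairs with lcm equal to 2.
Enumerating gives 1 such elements.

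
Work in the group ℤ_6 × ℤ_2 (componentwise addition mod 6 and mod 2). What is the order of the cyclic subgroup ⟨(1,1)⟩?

The order of (1,1) in Z_6 × Z_2 is lcm(ord(1) in Z_6, ord(1) in Z_2).
ord(1) = 6 and ord(1) = 2, so |⟨(1,1)⟩| = lcm(6, 2) = 6.

6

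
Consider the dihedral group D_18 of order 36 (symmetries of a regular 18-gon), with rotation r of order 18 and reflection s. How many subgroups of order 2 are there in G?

|G| = 36 and 2 | 36, so subgroups of order 2 are possible by Lagrange.
The subgroups of order 2 are: {e, r^10s}; {e, r^11s}; {e, r^12s}; {e, r^13s}; … (19 in all).
So G has 19 subgroups of order 2.

19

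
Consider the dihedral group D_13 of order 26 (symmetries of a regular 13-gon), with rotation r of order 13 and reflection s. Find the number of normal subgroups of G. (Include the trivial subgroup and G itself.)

3

G has 16 subgroups. Checking conjugation-invariance by order — order 1: 1/1 normal; order 2: 0/13 normal; order 13: 1/1 normal; order 26: 1/1 normal.
Total normal subgroups: 3.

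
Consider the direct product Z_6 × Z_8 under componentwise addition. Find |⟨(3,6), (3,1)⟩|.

16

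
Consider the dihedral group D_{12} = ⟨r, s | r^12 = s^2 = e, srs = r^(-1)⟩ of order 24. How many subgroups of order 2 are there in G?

|G| = 24 and 2 | 24, so subgroups of order 2 are possible by Lagrange.
The subgroups of order 2 are: {e, r^10s}; {e, r^11s}; {e, r^2s}; {e, r^3s}; … (13 in all).
So G has 13 subgroups of order 2.

13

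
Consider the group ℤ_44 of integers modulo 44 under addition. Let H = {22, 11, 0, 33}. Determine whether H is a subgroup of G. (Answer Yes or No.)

|H| = 4 divides |G| = 44, consistent with Lagrange.
H contains the identity, every element's inverse is in H, and H is closed under +: it is a subgroup.
In fact H = ⟨33⟩.

Yes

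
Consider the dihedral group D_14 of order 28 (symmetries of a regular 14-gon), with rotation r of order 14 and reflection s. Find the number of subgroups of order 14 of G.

|G| = 28 and 14 | 28, so subgroups of order 14 are possible by Lagrange.
The subgroups of order 14 are: {e, r, r^2, r^3, r^4, r^5, r^6, r^7, r^8, r^9, r^10, r^11, r^12, r^13}; {e, r^2, r^4, r^6, r^8, r^10, r^12, s, r^2s, r^4s, r^6s, r^8s, r^10s, r^12s}; {e, r^2, r^4, r^6, r^8, r^10, r^12, rs, r^3s, r^5s, r^7s, r^9s, r^11s, r^13s}.
So G has 3 subgroups of order 14.

3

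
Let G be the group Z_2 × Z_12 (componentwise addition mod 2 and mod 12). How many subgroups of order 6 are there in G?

3

|G| = 24 and 6 | 24, so subgroups of order 6 are possible by Lagrange.
The subgroups of order 6 are: {(0,0), (0,2), (0,4), (0,6), (0,8), (0,10)}; {(0,0), (0,4), (0,8), (1,0), (1,4), (1,8)}; {(0,0), (0,4), (0,8), (1,2), (1,6), (1,10)}.
So G has 3 subgroups of order 6.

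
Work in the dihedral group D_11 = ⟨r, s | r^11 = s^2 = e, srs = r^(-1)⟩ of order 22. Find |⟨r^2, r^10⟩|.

11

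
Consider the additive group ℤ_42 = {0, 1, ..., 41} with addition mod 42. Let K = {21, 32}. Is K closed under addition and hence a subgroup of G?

No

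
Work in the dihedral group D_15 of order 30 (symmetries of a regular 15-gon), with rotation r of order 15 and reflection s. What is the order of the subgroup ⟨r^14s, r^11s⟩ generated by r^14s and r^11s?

|⟨r^14s⟩| = 2 and |⟨r^11s⟩| = 2, so |H| is a multiple of lcm(2, 2) = 2 and divides |G| = 30.
Closing under the operation: H = {e, r^3, r^6, r^9, r^12, r^2s, r^5s, r^8s, r^11s, r^14s}, so |H| = 10.

10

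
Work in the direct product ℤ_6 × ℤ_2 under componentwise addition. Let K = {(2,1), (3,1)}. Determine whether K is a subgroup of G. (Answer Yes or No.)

The identity (0,0) ∉ K, so K is not a subgroup.

No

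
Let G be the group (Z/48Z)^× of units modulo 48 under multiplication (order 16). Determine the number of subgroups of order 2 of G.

|G| = 16 and 2 | 16, so subgroups of order 2 are possible by Lagrange.
The subgroups of order 2 are: {1, 17}; {1, 23}; {1, 25}; {1, 31}; … (7 in all).
So G has 7 subgroups of order 2.

7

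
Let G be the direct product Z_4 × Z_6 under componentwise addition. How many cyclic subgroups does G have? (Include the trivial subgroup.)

A cyclic subgroup of order d is generated by each of its φ(d) elements of order d, so the cyclic subgroups of order d number (#elements of order d)/φ(d).
Cyclic subgroups by order — order 1: 1; order 2: 3; order 3: 1; order 4: 2; order 6: 3; order 12: 2.
Total: 12.

12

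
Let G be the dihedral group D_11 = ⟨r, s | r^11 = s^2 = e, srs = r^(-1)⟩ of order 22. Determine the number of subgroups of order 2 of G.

|G| = 22 and 2 | 22, so subgroups of order 2 are possible by Lagrange.
The subgroups of order 2 are: {e, r^10s}; {e, r^2s}; {e, r^3s}; {e, r^4s}; … (11 in all).
So G has 11 subgroups of order 2.

11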